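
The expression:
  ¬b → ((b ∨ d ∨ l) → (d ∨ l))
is always true.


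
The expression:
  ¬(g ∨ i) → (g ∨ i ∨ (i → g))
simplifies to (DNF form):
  True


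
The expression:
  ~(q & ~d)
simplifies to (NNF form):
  d | ~q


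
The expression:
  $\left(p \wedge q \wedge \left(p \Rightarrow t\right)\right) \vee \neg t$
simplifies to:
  $\left(p \wedge q\right) \vee \neg t$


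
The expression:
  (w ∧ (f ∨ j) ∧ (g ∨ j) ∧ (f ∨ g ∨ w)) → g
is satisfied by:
  {g: True, w: False, j: False}
  {w: False, j: False, g: False}
  {j: True, g: True, w: False}
  {j: True, w: False, g: False}
  {g: True, w: True, j: False}
  {w: True, g: False, j: False}
  {j: True, w: True, g: True}


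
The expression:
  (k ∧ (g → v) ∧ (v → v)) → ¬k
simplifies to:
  (g ∧ ¬v) ∨ ¬k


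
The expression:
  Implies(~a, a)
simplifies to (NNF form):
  a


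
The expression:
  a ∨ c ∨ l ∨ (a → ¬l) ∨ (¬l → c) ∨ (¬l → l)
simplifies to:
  True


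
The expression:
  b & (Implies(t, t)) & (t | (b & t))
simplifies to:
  b & t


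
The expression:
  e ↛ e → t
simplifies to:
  True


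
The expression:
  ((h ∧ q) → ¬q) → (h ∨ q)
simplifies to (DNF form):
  h ∨ q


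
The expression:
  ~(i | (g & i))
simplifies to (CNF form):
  ~i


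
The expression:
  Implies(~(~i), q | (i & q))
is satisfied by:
  {q: True, i: False}
  {i: False, q: False}
  {i: True, q: True}


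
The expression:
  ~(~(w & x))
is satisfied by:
  {w: True, x: True}


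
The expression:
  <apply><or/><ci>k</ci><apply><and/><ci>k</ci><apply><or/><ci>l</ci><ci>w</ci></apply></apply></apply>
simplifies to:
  <ci>k</ci>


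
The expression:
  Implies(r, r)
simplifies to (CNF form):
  True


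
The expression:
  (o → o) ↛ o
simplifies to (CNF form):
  ¬o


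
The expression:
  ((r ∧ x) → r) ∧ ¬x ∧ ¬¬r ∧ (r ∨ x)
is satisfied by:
  {r: True, x: False}


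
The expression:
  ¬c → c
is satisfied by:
  {c: True}


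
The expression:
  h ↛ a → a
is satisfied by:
  {a: True, h: False}
  {h: False, a: False}
  {h: True, a: True}


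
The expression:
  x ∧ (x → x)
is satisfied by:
  {x: True}


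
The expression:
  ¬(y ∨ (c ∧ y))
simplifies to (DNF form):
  ¬y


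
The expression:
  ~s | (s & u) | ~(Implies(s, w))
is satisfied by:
  {u: True, s: False, w: False}
  {s: False, w: False, u: False}
  {w: True, u: True, s: False}
  {w: True, s: False, u: False}
  {u: True, s: True, w: False}
  {s: True, u: False, w: False}
  {w: True, s: True, u: True}


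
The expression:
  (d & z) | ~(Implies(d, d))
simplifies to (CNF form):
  d & z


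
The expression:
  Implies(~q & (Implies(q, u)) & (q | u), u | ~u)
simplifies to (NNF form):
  True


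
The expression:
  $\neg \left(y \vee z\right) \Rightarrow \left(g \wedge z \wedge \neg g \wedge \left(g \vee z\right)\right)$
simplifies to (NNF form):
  $y \vee z$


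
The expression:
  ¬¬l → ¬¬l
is always true.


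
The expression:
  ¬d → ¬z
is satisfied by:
  {d: True, z: False}
  {z: False, d: False}
  {z: True, d: True}


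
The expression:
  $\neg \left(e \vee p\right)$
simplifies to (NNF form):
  $\neg e \wedge \neg p$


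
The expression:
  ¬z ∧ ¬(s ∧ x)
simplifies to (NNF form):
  ¬z ∧ (¬s ∨ ¬x)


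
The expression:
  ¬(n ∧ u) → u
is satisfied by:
  {u: True}


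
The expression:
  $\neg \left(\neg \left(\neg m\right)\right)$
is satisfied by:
  {m: False}


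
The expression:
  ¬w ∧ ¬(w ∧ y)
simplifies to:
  ¬w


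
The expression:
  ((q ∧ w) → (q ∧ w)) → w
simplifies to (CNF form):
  w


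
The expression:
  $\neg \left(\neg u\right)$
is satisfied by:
  {u: True}


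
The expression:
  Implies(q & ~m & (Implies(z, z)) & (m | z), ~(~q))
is always true.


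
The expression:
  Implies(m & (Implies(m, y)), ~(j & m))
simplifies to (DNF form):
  ~j | ~m | ~y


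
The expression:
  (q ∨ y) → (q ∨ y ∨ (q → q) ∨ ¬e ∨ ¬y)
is always true.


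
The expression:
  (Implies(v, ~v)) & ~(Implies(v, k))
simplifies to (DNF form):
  False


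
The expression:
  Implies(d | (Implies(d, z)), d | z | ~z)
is always true.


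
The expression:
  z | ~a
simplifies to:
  z | ~a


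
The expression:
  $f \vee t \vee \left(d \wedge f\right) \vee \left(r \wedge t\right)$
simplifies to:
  $f \vee t$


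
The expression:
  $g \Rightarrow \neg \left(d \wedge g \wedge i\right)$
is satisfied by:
  {g: False, d: False, i: False}
  {i: True, g: False, d: False}
  {d: True, g: False, i: False}
  {i: True, d: True, g: False}
  {g: True, i: False, d: False}
  {i: True, g: True, d: False}
  {d: True, g: True, i: False}


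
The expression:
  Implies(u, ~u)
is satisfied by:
  {u: False}


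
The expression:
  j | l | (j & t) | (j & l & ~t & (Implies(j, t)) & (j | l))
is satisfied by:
  {l: True, j: True}
  {l: True, j: False}
  {j: True, l: False}


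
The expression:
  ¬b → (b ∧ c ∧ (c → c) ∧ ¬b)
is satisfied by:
  {b: True}


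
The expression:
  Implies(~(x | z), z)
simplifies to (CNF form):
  x | z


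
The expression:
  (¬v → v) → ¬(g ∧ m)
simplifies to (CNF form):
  ¬g ∨ ¬m ∨ ¬v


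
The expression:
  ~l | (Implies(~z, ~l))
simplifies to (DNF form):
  z | ~l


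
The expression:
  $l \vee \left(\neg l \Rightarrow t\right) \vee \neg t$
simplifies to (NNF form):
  $\text{True}$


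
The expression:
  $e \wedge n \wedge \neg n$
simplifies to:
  $\text{False}$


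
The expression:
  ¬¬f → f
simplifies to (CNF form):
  True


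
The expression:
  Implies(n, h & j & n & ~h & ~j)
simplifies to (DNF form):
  ~n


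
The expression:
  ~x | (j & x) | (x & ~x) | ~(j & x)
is always true.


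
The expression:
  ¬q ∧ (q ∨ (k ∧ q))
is never true.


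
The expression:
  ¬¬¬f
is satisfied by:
  {f: False}


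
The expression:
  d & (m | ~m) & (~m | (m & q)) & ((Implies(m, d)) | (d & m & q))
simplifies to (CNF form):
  d & (q | ~m)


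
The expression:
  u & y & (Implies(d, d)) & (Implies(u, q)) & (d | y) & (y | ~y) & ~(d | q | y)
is never true.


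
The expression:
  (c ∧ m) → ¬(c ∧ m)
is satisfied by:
  {m: False, c: False}
  {c: True, m: False}
  {m: True, c: False}


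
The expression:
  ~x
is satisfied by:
  {x: False}


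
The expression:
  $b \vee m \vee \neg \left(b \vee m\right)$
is always true.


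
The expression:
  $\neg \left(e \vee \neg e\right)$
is never true.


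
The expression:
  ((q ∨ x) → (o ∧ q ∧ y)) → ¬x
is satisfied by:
  {o: False, q: False, x: False, y: False}
  {y: True, o: False, q: False, x: False}
  {x: True, o: False, q: False, y: False}
  {y: True, x: True, o: False, q: False}
  {q: True, y: False, o: False, x: False}
  {y: True, q: True, o: False, x: False}
  {x: True, q: True, y: False, o: False}
  {y: True, x: True, q: True, o: False}
  {o: True, x: False, q: False, y: False}
  {y: True, o: True, x: False, q: False}
  {x: True, o: True, y: False, q: False}
  {y: True, x: True, o: True, q: False}
  {q: True, o: True, x: False, y: False}
  {y: True, q: True, o: True, x: False}
  {x: True, q: True, o: True, y: False}


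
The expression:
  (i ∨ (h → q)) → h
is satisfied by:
  {h: True}


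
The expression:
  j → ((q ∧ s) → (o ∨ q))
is always true.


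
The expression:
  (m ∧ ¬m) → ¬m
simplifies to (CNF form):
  True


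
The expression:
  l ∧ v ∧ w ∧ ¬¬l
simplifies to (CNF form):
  l ∧ v ∧ w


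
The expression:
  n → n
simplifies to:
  True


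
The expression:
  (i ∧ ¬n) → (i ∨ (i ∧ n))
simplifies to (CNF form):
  True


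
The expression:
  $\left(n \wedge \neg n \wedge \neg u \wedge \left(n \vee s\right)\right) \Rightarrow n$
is always true.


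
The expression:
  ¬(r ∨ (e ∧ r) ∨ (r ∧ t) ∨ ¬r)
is never true.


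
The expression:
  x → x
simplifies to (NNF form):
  True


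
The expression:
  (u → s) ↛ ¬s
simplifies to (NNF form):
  s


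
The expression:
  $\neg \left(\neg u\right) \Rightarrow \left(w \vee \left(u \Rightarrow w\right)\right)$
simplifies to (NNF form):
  $w \vee \neg u$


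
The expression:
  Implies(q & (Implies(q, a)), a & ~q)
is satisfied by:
  {q: False, a: False}
  {a: True, q: False}
  {q: True, a: False}


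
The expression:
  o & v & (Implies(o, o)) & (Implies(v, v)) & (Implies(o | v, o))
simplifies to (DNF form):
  o & v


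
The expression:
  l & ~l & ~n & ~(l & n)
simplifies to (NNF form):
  False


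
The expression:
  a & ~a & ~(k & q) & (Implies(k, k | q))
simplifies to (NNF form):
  False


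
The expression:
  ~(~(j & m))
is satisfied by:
  {m: True, j: True}


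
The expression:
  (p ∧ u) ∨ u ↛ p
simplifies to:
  u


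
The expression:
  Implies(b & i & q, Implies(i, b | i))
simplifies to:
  True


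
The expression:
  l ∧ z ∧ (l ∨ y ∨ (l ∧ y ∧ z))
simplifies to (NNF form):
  l ∧ z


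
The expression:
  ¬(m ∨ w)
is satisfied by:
  {w: False, m: False}


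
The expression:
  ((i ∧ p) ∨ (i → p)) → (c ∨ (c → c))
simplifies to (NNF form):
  True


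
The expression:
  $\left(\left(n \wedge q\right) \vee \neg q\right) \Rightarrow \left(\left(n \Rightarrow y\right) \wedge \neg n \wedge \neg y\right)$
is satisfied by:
  {q: True, n: False, y: False}
  {n: False, y: False, q: False}
  {y: True, q: True, n: False}


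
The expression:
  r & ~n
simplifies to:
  r & ~n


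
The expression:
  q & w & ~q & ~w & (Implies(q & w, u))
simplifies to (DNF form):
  False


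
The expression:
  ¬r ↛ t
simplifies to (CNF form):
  t ∨ ¬r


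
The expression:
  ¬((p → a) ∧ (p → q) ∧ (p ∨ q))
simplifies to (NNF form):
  (p ∧ ¬a) ∨ ¬q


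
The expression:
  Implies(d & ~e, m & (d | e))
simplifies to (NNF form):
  e | m | ~d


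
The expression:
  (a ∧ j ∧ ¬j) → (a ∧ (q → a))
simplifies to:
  True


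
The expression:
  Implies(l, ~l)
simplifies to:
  ~l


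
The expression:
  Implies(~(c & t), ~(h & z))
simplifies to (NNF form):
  ~h | ~z | (c & t)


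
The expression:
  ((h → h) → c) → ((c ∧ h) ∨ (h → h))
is always true.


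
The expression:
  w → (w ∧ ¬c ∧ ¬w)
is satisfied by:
  {w: False}


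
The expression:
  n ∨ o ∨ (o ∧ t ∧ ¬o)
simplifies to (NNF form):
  n ∨ o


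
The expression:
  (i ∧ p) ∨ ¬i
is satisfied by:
  {p: True, i: False}
  {i: False, p: False}
  {i: True, p: True}


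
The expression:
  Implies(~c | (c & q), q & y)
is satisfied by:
  {y: True, c: True, q: False}
  {c: True, q: False, y: False}
  {y: True, q: True, c: True}
  {y: True, q: True, c: False}


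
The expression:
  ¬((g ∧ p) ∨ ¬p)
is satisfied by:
  {p: True, g: False}


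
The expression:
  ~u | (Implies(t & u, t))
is always true.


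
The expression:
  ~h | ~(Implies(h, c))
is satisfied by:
  {h: False, c: False}
  {c: True, h: False}
  {h: True, c: False}


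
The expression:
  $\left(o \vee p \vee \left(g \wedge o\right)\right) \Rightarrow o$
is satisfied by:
  {o: True, p: False}
  {p: False, o: False}
  {p: True, o: True}


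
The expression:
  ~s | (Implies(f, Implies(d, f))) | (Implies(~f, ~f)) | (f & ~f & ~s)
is always true.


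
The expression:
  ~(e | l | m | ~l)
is never true.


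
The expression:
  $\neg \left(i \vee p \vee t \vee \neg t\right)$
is never true.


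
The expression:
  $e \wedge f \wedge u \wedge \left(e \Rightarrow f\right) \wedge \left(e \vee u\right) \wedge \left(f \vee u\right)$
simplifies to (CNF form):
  $e \wedge f \wedge u$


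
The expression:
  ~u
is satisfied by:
  {u: False}


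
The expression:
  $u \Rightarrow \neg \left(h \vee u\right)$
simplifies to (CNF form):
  $\neg u$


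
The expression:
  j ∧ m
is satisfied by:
  {m: True, j: True}


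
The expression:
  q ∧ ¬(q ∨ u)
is never true.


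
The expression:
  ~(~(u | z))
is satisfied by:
  {z: True, u: True}
  {z: True, u: False}
  {u: True, z: False}


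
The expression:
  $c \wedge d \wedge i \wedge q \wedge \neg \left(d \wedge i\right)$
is never true.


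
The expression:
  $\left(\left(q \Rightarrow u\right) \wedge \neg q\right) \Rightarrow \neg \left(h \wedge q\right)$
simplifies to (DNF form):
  $\text{True}$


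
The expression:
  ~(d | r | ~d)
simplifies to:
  False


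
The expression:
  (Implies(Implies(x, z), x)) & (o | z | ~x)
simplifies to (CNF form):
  x & (o | z)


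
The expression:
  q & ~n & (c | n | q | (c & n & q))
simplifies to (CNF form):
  q & ~n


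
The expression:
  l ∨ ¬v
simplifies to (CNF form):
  l ∨ ¬v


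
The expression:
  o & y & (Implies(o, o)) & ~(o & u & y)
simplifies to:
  o & y & ~u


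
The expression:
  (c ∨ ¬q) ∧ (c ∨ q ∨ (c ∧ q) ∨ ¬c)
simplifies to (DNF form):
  c ∨ ¬q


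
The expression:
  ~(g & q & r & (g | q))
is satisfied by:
  {g: False, q: False, r: False}
  {r: True, g: False, q: False}
  {q: True, g: False, r: False}
  {r: True, q: True, g: False}
  {g: True, r: False, q: False}
  {r: True, g: True, q: False}
  {q: True, g: True, r: False}


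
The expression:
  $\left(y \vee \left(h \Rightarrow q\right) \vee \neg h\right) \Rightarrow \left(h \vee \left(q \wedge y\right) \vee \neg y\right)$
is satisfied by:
  {q: True, h: True, y: False}
  {q: True, h: False, y: False}
  {h: True, q: False, y: False}
  {q: False, h: False, y: False}
  {y: True, q: True, h: True}
  {y: True, q: True, h: False}
  {y: True, h: True, q: False}


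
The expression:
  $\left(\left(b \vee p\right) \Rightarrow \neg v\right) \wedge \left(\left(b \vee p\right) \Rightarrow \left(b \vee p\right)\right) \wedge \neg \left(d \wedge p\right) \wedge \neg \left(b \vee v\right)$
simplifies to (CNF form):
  $\neg b \wedge \neg v \wedge \left(\neg d \vee \neg p\right)$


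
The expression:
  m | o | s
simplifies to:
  m | o | s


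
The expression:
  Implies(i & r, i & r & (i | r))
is always true.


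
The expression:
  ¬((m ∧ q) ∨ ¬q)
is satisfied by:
  {q: True, m: False}


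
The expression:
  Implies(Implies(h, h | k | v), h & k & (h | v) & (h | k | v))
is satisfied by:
  {h: True, k: True}


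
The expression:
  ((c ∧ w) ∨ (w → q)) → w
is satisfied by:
  {w: True}


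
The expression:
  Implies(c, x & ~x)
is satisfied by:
  {c: False}


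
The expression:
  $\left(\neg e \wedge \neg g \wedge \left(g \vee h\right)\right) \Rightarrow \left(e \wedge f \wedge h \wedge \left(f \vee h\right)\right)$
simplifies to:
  $e \vee g \vee \neg h$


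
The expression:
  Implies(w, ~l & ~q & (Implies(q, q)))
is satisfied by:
  {l: False, w: False, q: False}
  {q: True, l: False, w: False}
  {l: True, q: False, w: False}
  {q: True, l: True, w: False}
  {w: True, q: False, l: False}


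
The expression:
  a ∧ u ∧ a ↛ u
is never true.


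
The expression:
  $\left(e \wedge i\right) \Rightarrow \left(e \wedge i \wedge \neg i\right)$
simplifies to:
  $\neg e \vee \neg i$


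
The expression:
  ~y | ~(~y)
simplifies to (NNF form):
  True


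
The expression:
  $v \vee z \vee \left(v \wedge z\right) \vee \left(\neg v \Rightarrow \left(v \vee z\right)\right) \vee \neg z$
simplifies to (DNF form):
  $\text{True}$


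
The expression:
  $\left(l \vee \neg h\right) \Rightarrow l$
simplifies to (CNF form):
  $h \vee l$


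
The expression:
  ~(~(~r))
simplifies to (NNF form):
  ~r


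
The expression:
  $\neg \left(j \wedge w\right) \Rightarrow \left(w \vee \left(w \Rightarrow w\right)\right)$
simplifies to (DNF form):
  $\text{True}$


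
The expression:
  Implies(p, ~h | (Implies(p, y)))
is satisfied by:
  {y: True, p: False, h: False}
  {p: False, h: False, y: False}
  {h: True, y: True, p: False}
  {h: True, p: False, y: False}
  {y: True, p: True, h: False}
  {p: True, y: False, h: False}
  {h: True, p: True, y: True}


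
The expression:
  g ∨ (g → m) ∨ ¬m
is always true.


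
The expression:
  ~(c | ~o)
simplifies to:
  o & ~c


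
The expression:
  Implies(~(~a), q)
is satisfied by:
  {q: True, a: False}
  {a: False, q: False}
  {a: True, q: True}


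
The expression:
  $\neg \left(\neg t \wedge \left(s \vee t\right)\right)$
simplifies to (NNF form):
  $t \vee \neg s$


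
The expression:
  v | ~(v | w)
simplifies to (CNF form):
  v | ~w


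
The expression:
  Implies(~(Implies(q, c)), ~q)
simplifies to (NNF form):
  c | ~q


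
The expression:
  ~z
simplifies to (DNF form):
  ~z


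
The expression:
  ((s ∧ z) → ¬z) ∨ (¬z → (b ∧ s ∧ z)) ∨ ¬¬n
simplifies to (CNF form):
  True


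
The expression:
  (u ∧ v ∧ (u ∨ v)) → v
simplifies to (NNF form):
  True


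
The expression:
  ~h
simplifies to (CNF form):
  ~h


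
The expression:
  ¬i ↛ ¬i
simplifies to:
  False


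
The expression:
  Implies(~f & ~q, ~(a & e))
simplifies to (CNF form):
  f | q | ~a | ~e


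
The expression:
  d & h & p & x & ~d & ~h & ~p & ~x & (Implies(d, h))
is never true.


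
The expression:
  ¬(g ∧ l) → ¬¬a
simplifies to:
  a ∨ (g ∧ l)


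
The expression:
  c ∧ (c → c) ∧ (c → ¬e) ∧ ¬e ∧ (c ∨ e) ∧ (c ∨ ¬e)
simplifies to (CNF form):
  c ∧ ¬e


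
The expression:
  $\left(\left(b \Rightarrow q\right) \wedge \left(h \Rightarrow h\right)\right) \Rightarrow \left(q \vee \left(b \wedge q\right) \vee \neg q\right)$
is always true.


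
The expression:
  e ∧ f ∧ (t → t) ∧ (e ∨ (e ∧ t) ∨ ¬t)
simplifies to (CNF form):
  e ∧ f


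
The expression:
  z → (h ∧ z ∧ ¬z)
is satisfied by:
  {z: False}


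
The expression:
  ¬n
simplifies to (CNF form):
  ¬n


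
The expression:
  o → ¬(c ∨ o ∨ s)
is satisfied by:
  {o: False}


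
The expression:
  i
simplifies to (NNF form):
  i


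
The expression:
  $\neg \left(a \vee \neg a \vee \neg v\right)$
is never true.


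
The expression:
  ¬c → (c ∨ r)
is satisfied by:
  {r: True, c: True}
  {r: True, c: False}
  {c: True, r: False}


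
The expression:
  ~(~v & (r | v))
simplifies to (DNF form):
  v | ~r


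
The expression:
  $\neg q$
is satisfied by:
  {q: False}


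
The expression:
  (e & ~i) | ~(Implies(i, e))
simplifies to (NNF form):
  (e & ~i) | (i & ~e)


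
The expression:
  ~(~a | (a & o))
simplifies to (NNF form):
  a & ~o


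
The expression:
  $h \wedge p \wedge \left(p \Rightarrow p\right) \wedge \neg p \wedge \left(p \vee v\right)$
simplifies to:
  $\text{False}$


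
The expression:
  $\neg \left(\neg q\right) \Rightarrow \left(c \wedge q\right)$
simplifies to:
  $c \vee \neg q$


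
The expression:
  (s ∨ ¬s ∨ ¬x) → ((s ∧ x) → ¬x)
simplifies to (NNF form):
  ¬s ∨ ¬x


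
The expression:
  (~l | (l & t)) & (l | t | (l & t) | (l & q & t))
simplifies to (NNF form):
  t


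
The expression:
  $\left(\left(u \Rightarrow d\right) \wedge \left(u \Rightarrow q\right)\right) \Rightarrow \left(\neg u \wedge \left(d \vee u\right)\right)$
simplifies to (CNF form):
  $\left(d \vee u\right) \wedge \left(u \vee \neg u\right) \wedge \left(d \vee u \vee \neg d\right) \wedge \left(d \vee u \vee \neg q\right) \wedge \left(d \vee \neg d \vee \neg q\right) \wedge \left(u \vee \neg d \vee \neg u\right) \wedge \left(u \vee \neg q \vee \neg u\right) \wedge \left(\neg d \vee \neg q \vee \neg u\right)$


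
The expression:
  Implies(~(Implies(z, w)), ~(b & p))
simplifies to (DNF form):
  w | ~b | ~p | ~z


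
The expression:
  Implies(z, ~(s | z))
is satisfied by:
  {z: False}


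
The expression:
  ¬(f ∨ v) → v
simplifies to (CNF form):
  f ∨ v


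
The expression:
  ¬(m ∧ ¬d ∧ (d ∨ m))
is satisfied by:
  {d: True, m: False}
  {m: False, d: False}
  {m: True, d: True}


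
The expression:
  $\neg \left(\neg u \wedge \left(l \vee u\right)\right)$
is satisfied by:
  {u: True, l: False}
  {l: False, u: False}
  {l: True, u: True}


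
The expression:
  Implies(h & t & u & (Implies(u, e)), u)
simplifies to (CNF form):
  True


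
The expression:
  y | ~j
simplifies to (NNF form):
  y | ~j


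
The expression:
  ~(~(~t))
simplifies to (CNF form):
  ~t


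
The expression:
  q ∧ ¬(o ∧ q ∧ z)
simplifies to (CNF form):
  q ∧ (¬o ∨ ¬z)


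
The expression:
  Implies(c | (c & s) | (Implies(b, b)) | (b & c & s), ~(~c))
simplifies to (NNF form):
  c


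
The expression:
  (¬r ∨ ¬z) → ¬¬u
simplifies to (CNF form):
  (r ∨ u) ∧ (u ∨ z)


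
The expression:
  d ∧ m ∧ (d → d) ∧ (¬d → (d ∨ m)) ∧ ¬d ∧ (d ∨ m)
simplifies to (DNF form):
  False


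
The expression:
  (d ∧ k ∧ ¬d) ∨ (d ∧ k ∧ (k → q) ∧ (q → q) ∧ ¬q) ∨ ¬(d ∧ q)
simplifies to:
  ¬d ∨ ¬q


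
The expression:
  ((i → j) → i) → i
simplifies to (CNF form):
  True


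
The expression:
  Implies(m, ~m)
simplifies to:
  ~m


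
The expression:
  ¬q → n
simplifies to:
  n ∨ q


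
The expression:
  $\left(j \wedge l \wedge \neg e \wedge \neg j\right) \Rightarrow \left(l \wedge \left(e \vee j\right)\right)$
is always true.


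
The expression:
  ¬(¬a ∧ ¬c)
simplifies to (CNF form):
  a ∨ c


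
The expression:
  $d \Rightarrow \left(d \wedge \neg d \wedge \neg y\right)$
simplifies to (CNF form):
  $\neg d$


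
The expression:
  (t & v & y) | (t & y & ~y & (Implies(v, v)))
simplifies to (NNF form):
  t & v & y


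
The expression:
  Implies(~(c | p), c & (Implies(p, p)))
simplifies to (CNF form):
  c | p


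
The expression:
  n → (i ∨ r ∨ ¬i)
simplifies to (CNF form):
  True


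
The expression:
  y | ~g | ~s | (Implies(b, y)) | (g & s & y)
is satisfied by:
  {y: True, s: False, b: False, g: False}
  {y: False, s: False, b: False, g: False}
  {g: True, y: True, s: False, b: False}
  {g: True, y: False, s: False, b: False}
  {y: True, b: True, g: False, s: False}
  {b: True, g: False, s: False, y: False}
  {g: True, b: True, y: True, s: False}
  {g: True, b: True, y: False, s: False}
  {y: True, s: True, g: False, b: False}
  {s: True, g: False, b: False, y: False}
  {y: True, g: True, s: True, b: False}
  {g: True, s: True, y: False, b: False}
  {y: True, b: True, s: True, g: False}
  {b: True, s: True, g: False, y: False}
  {g: True, b: True, s: True, y: True}


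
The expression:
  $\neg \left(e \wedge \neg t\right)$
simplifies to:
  $t \vee \neg e$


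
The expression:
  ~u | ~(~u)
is always true.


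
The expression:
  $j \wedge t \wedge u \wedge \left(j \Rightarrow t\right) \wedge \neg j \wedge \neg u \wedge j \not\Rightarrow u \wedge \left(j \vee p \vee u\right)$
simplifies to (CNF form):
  $\text{False}$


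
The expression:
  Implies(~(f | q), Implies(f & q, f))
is always true.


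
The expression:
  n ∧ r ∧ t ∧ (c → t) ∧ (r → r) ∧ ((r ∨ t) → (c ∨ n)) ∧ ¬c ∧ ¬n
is never true.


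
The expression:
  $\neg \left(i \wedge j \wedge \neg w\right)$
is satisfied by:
  {w: True, i: False, j: False}
  {w: False, i: False, j: False}
  {j: True, w: True, i: False}
  {j: True, w: False, i: False}
  {i: True, w: True, j: False}
  {i: True, w: False, j: False}
  {i: True, j: True, w: True}


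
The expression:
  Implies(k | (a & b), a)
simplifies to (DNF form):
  a | ~k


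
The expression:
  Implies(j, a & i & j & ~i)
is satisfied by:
  {j: False}


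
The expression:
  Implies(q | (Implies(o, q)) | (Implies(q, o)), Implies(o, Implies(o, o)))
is always true.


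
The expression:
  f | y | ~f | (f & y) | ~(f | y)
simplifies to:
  True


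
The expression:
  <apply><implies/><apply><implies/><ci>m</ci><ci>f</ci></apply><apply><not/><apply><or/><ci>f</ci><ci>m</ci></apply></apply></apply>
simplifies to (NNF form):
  <apply><not/><ci>f</ci></apply>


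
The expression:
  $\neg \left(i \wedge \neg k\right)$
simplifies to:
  $k \vee \neg i$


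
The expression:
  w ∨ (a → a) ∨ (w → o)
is always true.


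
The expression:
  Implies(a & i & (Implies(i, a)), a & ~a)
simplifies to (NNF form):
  ~a | ~i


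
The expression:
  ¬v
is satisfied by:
  {v: False}


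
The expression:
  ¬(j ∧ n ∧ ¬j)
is always true.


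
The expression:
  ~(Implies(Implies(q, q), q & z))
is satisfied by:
  {q: False, z: False}
  {z: True, q: False}
  {q: True, z: False}


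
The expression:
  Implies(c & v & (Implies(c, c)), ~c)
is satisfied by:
  {v: False, c: False}
  {c: True, v: False}
  {v: True, c: False}


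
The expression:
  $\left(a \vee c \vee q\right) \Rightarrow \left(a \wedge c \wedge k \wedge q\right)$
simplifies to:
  $\left(a \vee \neg q\right) \wedge \left(c \vee \neg a\right) \wedge \left(k \vee \neg q\right) \wedge \left(q \vee \neg c\right)$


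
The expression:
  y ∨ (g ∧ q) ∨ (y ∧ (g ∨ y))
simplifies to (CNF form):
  (g ∨ y) ∧ (q ∨ y)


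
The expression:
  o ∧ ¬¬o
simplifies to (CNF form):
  o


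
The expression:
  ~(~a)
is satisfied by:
  {a: True}


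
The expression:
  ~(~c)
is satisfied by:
  {c: True}


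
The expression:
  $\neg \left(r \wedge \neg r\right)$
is always true.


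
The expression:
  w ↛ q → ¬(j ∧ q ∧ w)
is always true.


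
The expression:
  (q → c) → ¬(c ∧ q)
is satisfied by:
  {c: False, q: False}
  {q: True, c: False}
  {c: True, q: False}


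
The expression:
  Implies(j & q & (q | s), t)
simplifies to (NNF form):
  t | ~j | ~q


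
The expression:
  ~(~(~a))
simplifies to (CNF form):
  ~a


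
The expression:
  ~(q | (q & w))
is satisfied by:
  {q: False}


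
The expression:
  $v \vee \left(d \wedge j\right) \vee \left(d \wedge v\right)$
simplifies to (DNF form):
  $v \vee \left(d \wedge j\right)$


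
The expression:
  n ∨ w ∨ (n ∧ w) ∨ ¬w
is always true.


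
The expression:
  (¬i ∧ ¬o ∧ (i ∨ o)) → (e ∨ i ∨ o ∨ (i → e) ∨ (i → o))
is always true.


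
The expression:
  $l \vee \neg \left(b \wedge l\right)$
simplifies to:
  $\text{True}$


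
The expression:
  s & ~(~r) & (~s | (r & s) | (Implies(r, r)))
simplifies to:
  r & s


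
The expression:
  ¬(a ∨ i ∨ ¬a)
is never true.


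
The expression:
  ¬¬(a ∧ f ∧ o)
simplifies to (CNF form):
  a ∧ f ∧ o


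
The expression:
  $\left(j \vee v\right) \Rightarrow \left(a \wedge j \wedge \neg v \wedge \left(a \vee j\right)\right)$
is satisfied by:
  {a: True, v: False, j: False}
  {v: False, j: False, a: False}
  {j: True, a: True, v: False}


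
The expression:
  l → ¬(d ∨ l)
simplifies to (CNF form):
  ¬l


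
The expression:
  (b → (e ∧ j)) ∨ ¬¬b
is always true.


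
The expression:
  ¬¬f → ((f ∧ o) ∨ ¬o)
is always true.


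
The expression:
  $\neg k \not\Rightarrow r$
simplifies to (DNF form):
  $\neg k \wedge \neg r$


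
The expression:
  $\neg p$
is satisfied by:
  {p: False}


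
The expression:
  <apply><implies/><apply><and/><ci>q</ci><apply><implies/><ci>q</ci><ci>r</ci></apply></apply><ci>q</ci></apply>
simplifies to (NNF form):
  <true/>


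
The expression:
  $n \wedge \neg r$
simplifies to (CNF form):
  $n \wedge \neg r$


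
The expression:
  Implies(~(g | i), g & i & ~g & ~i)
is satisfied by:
  {i: True, g: True}
  {i: True, g: False}
  {g: True, i: False}


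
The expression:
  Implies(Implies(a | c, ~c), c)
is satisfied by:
  {c: True}


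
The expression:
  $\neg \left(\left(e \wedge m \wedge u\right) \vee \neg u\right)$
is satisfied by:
  {u: True, m: False, e: False}
  {e: True, u: True, m: False}
  {m: True, u: True, e: False}


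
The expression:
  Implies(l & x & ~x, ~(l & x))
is always true.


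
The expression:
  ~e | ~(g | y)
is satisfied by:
  {g: False, e: False, y: False}
  {y: True, g: False, e: False}
  {g: True, y: False, e: False}
  {y: True, g: True, e: False}
  {e: True, y: False, g: False}


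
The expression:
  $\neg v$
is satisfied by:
  {v: False}


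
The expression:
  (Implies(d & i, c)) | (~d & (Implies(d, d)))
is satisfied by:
  {c: True, d: False, i: False}
  {c: False, d: False, i: False}
  {i: True, c: True, d: False}
  {i: True, c: False, d: False}
  {d: True, c: True, i: False}
  {d: True, c: False, i: False}
  {d: True, i: True, c: True}


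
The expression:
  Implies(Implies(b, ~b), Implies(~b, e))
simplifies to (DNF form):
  b | e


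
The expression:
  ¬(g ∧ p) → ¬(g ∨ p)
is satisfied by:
  {p: False, g: False}
  {g: True, p: True}


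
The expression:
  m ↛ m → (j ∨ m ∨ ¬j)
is always true.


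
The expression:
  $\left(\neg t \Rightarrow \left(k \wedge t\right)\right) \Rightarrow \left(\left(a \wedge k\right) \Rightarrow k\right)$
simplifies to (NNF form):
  $\text{True}$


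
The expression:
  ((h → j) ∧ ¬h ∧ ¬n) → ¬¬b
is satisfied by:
  {n: True, b: True, h: True}
  {n: True, b: True, h: False}
  {n: True, h: True, b: False}
  {n: True, h: False, b: False}
  {b: True, h: True, n: False}
  {b: True, h: False, n: False}
  {h: True, b: False, n: False}


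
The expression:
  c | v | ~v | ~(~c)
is always true.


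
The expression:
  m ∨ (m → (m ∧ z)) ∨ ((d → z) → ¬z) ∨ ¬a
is always true.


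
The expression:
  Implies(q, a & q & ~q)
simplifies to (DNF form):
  ~q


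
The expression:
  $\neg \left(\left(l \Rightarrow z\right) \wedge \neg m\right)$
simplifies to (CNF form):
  $\left(l \vee m\right) \wedge \left(m \vee \neg z\right)$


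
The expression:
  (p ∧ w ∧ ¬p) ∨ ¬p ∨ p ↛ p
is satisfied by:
  {p: False}


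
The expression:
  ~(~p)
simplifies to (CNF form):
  p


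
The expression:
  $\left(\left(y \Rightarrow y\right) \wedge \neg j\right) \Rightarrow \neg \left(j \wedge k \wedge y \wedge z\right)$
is always true.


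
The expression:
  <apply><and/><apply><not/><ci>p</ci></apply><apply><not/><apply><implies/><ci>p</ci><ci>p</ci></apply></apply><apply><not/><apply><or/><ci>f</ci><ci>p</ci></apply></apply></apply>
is never true.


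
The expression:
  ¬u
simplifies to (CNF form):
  ¬u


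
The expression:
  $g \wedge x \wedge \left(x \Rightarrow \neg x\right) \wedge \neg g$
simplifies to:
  $\text{False}$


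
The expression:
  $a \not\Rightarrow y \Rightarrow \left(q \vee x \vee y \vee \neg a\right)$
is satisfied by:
  {y: True, q: True, x: True, a: False}
  {y: True, q: True, x: False, a: False}
  {y: True, x: True, q: False, a: False}
  {y: True, x: False, q: False, a: False}
  {q: True, x: True, y: False, a: False}
  {q: True, y: False, x: False, a: False}
  {q: False, x: True, y: False, a: False}
  {q: False, y: False, x: False, a: False}
  {y: True, a: True, q: True, x: True}
  {y: True, a: True, q: True, x: False}
  {y: True, a: True, x: True, q: False}
  {y: True, a: True, x: False, q: False}
  {a: True, q: True, x: True, y: False}
  {a: True, q: True, x: False, y: False}
  {a: True, x: True, q: False, y: False}


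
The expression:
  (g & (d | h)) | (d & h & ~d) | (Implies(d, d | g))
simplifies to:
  True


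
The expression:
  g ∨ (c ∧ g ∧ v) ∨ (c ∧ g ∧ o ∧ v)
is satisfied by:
  {g: True}


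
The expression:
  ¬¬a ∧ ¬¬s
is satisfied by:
  {a: True, s: True}


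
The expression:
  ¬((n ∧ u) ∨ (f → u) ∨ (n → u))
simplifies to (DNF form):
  f ∧ n ∧ ¬u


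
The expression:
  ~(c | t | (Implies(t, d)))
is never true.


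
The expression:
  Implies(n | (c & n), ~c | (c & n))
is always true.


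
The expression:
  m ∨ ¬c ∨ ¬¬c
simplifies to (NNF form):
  True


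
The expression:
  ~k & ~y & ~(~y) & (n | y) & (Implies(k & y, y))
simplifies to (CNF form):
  False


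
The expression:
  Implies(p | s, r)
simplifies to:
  r | (~p & ~s)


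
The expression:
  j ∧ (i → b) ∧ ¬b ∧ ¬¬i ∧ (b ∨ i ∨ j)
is never true.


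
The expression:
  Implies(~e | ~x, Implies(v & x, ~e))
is always true.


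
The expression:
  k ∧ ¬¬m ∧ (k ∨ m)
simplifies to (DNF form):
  k ∧ m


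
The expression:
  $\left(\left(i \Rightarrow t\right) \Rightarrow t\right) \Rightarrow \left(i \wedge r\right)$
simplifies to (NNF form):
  $\left(i \wedge r\right) \vee \left(\neg i \wedge \neg t\right)$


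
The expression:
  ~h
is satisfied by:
  {h: False}


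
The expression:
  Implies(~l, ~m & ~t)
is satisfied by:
  {l: True, m: False, t: False}
  {t: True, l: True, m: False}
  {l: True, m: True, t: False}
  {t: True, l: True, m: True}
  {t: False, m: False, l: False}


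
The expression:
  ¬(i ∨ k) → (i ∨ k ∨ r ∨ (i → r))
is always true.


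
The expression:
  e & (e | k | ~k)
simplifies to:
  e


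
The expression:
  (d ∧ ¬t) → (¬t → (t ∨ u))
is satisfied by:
  {t: True, u: True, d: False}
  {t: True, u: False, d: False}
  {u: True, t: False, d: False}
  {t: False, u: False, d: False}
  {d: True, t: True, u: True}
  {d: True, t: True, u: False}
  {d: True, u: True, t: False}


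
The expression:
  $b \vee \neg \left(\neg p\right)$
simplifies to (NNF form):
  $b \vee p$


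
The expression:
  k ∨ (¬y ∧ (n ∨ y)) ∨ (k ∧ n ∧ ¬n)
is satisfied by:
  {n: True, k: True, y: False}
  {k: True, y: False, n: False}
  {n: True, k: True, y: True}
  {k: True, y: True, n: False}
  {n: True, y: False, k: False}


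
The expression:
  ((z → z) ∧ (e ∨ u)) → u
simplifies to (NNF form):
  u ∨ ¬e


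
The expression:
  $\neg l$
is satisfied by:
  {l: False}


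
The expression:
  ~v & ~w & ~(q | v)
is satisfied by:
  {q: False, v: False, w: False}


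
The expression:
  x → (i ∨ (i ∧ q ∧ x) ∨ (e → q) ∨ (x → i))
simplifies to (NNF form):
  i ∨ q ∨ ¬e ∨ ¬x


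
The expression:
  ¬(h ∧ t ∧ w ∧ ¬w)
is always true.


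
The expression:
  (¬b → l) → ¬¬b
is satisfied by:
  {b: True, l: False}
  {l: False, b: False}
  {l: True, b: True}


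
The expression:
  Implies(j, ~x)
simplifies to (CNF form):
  ~j | ~x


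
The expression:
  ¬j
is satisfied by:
  {j: False}


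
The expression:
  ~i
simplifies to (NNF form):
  ~i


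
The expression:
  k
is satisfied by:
  {k: True}


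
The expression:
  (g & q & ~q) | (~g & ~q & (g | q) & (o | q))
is never true.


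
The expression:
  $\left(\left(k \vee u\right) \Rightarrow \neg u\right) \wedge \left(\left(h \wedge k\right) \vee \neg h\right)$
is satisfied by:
  {k: True, u: False, h: False}
  {u: False, h: False, k: False}
  {k: True, h: True, u: False}


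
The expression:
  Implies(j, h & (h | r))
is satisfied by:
  {h: True, j: False}
  {j: False, h: False}
  {j: True, h: True}


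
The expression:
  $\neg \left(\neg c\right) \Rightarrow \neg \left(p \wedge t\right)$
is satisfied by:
  {p: False, c: False, t: False}
  {t: True, p: False, c: False}
  {c: True, p: False, t: False}
  {t: True, c: True, p: False}
  {p: True, t: False, c: False}
  {t: True, p: True, c: False}
  {c: True, p: True, t: False}


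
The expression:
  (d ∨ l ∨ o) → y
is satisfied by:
  {y: True, d: False, o: False, l: False}
  {y: True, l: True, d: False, o: False}
  {y: True, o: True, d: False, l: False}
  {y: True, l: True, o: True, d: False}
  {y: True, d: True, o: False, l: False}
  {y: True, l: True, d: True, o: False}
  {y: True, o: True, d: True, l: False}
  {y: True, l: True, o: True, d: True}
  {l: False, d: False, o: False, y: False}


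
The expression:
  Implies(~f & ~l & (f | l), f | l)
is always true.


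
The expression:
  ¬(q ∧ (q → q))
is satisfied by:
  {q: False}


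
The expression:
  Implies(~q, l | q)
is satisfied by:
  {q: True, l: True}
  {q: True, l: False}
  {l: True, q: False}


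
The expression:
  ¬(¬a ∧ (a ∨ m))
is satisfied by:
  {a: True, m: False}
  {m: False, a: False}
  {m: True, a: True}


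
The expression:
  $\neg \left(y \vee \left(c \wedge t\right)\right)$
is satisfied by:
  {y: False, c: False, t: False}
  {t: True, y: False, c: False}
  {c: True, y: False, t: False}


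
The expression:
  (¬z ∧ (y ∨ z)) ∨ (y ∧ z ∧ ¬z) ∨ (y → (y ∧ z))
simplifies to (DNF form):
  True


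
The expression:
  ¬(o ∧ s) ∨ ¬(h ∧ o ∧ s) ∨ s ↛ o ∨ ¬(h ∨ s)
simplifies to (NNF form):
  ¬h ∨ ¬o ∨ ¬s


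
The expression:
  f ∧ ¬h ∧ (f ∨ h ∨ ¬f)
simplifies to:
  f ∧ ¬h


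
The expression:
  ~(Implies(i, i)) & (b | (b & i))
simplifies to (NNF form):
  False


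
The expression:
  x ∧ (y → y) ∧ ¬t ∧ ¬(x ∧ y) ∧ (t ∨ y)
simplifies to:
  False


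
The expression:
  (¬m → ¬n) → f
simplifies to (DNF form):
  f ∨ (n ∧ ¬m)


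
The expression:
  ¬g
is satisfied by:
  {g: False}


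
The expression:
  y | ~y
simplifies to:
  True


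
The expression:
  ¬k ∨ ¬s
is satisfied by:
  {s: False, k: False}
  {k: True, s: False}
  {s: True, k: False}


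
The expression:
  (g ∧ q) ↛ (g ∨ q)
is never true.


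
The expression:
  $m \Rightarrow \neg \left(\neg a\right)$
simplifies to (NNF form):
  $a \vee \neg m$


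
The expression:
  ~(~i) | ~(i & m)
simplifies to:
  True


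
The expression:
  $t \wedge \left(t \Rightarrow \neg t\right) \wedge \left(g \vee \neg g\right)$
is never true.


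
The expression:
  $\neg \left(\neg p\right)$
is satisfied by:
  {p: True}


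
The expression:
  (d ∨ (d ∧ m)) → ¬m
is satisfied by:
  {m: False, d: False}
  {d: True, m: False}
  {m: True, d: False}


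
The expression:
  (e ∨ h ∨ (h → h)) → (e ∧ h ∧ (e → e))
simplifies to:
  e ∧ h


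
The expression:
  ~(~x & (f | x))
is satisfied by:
  {x: True, f: False}
  {f: False, x: False}
  {f: True, x: True}


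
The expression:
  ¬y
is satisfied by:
  {y: False}


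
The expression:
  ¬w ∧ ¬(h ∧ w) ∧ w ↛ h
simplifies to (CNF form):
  False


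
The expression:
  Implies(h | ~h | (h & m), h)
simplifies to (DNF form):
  h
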